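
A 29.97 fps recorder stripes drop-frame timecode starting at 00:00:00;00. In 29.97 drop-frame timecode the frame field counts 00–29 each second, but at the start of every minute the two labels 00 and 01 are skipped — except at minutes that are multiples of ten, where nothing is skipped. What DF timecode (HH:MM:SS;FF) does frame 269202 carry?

Each 10-minute DF block holds 10 × 60 × 30 − 9 × 2 = 17982 frames. 269202 ÷ 17982 → 14 full blocks, remainder 17454.
Within the partial block the first minute is 1800 frames and each further minute 1798, so 9 further minute boundaries passed. Total skipped labels = 18 × 14 + 2 × 9 = 270.
Non-drop label index = 269202 + 270 = 269472; at 30 labels/s that is 02:29:42:12, i.e. DF 02:29:42;12.

02:29:42;12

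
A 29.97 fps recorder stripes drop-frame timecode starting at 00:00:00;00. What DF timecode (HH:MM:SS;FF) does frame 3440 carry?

Each 10-minute DF block holds 10 × 60 × 30 − 9 × 2 = 17982 frames. 3440 ÷ 17982 → 0 full blocks, remainder 3440.
Within the partial block the first minute is 1800 frames and each further minute 1798, so 1 further minute boundary passed. Total skipped labels = 18 × 0 + 2 × 1 = 2.
Non-drop label index = 3440 + 2 = 3442; at 30 labels/s that is 00:01:54:22, i.e. DF 00:01:54;22.

00:01:54;22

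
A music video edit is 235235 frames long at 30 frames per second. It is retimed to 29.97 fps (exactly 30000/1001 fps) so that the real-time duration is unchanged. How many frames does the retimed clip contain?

Target frames = source frames × (target rate / source rate) = 235235 × (30000/1001)/(30) = 235235 × 1000/1001 = 235000.

235000 frames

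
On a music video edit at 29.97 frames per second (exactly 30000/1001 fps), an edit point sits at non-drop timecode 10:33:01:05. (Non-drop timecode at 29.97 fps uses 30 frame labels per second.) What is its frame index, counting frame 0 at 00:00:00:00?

Total seconds to the label: (10 × 3600 + 33 × 60 + 1) = 37981.
Frame index = 37981 × 30 + 5 = 1139435.

1139435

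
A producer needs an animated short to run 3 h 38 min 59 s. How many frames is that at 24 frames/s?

3 h 38 min 59 s = 13139 s.
Frames = 13139 × 24 = 315336.

315336 frames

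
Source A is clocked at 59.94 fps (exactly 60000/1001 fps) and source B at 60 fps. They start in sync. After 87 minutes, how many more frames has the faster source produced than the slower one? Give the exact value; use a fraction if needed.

87 min = 5220 s.
A emits 60000/1001 × 5220 = 313200000/1001 frames; B emits 60 × 5220 = 313200.
Difference = 313200/1001 frames (≈ 312.8871); B is ahead of A.

313200/1001 frames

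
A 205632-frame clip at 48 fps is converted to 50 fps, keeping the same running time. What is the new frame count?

Target frames = source frames × (target rate / source rate) = 205632 × (50)/(48) = 205632 × 25/24 = 214200.

214200 frames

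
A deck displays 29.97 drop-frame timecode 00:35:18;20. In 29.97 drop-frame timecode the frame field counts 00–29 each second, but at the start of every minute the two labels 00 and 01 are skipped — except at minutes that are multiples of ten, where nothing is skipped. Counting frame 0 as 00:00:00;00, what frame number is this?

As if non-drop at 30 labels/s: (0 × 3600 + 35 × 60 + 18) × 30 + 20 = 63560.
Minute boundaries passed: 35; those not divisible by 10: 35 − 3 = 32; dropped labels = 2 × 32 = 64.
Actual frame index = 63560 − 64 = 63496.

63496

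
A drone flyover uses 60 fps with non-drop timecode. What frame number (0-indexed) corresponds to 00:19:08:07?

Total seconds to the label: (0 × 3600 + 19 × 60 + 8) = 1148.
Frame index = 1148 × 60 + 7 = 68887.

frame 68887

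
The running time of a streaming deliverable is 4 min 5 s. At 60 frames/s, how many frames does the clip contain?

4 min 5 s = 245 s.
Frames = 245 × 60 = 14700.

14700 frames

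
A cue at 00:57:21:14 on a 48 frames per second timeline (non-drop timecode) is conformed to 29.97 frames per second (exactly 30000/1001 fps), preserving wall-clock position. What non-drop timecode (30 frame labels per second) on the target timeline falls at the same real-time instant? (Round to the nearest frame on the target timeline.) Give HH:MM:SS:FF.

Source frame index: (0×3600 + 57×60 + 21) × 48 + 14 = 165182.
Real time: 165182 / (48) = 82591/24 s.
Target frame: (82591/24) × (30000/1001) = 103238750/1001 ≈ 103135.614 → 103136.
At 30 labels/s: frame 103136 → 00:57:17:26.

00:57:17:26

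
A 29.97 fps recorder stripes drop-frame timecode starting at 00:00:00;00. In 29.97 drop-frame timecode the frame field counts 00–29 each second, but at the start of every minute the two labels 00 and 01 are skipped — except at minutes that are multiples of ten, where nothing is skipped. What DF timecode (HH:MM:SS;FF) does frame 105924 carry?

Each 10-minute DF block holds 10 × 60 × 30 − 9 × 2 = 17982 frames. 105924 ÷ 17982 → 5 full blocks, remainder 16014.
Within the partial block the first minute is 1800 frames and each further minute 1798, so 8 further minute boundaries passed. Total skipped labels = 18 × 5 + 2 × 8 = 106.
Non-drop label index = 105924 + 106 = 106030; at 30 labels/s that is 00:58:54:10, i.e. DF 00:58:54;10.

00:58:54;10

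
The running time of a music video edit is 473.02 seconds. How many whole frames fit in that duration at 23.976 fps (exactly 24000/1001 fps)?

11341 frames

Frames = 473.02 × 24000/1001 = 11352480/1001 ≈ 11341.1389.
Complete frames: 11341.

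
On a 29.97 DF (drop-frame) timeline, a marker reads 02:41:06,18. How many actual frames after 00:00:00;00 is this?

289708

Complete 10-minute blocks: 16, each 17982 frames → 287712.
Remaining 1 whole minute in the current block: 1800 + 0 × 1798 = 1800 frames.
Within the current minute: 6 × 30 + 18 − 2 = 196 (labels ;00/;01 skipped at this minute). Total = 287712 + 1800 + 196 = 289708.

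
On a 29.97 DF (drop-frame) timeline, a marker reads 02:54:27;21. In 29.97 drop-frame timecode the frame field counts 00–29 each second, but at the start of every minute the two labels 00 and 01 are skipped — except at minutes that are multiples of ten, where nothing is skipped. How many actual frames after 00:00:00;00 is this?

As if non-drop at 30 labels/s: (2 × 3600 + 54 × 60 + 27) × 30 + 21 = 314031.
Minute boundaries passed: 174; those not divisible by 10: 174 − 17 = 157; dropped labels = 2 × 157 = 314.
Actual frame index = 314031 − 314 = 313717.

313717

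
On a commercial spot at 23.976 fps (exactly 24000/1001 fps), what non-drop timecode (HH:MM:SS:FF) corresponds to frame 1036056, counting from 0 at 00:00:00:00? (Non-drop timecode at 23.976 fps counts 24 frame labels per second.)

11:59:29:00

1036056 ÷ 24 = 43169 full seconds, remainder 0 frames.
43169 s = 11 h 59 min 29 s.
Timecode: 11:59:29:00.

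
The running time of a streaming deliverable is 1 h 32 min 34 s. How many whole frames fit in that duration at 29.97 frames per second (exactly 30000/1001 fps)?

166453 frames

1 h 32 min 34 s = 5554 s.
Frames = 5554 × 30000/1001 = 166620000/1001 ≈ 166453.5465.
Complete frames: 166453.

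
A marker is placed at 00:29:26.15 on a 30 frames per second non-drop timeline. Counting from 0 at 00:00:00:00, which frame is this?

52995

Total seconds to the label: (0 × 3600 + 29 × 60 + 26) = 1766.
Frame index = 1766 × 30 + 15 = 52995.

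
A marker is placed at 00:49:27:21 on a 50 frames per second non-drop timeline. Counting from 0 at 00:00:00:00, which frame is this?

148371

Total seconds to the label: (0 × 3600 + 49 × 60 + 27) = 2967.
Frame index = 2967 × 50 + 21 = 148371.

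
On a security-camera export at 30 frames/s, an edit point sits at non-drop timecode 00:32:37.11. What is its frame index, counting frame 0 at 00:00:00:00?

frame 58721

Total seconds to the label: (0 × 3600 + 32 × 60 + 37) = 1957.
Frame index = 1957 × 30 + 11 = 58721.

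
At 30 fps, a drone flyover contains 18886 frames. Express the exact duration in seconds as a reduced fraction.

9443/15 seconds

Running time = 18886 ÷ (30) = 18886 × 1/30 = 9443/15 s.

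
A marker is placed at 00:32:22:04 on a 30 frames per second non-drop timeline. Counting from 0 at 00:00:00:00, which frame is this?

58264

Total seconds to the label: (0 × 3600 + 32 × 60 + 22) = 1942.
Frame index = 1942 × 30 + 4 = 58264.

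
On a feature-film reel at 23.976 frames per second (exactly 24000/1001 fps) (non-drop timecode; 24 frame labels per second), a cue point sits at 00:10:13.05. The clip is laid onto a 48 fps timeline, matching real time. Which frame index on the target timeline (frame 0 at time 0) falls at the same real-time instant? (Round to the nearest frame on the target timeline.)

frame 29463

Source frame index: (0×3600 + 10×60 + 13) × 24 + 5 = 14717.
Real time: 14717 / (24000/1001) = 14731717/24000 s.
Target frame: (14731717/24000) × (48) = 14731717/500 ≈ 29463.434 → 29463.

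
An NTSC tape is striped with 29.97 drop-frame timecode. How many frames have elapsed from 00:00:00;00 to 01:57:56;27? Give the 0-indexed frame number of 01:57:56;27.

212095

Complete 10-minute blocks: 11, each 17982 frames → 197802.
Remaining 7 whole minutes in the current block: 1800 + 6 × 1798 = 12588 frames.
Within the current minute: 56 × 30 + 27 − 2 = 1705 (labels ;00/;01 skipped at this minute). Total = 197802 + 12588 + 1705 = 212095.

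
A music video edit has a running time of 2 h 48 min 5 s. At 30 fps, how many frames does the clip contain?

302550 frames

2 h 48 min 5 s = 10085 s.
Frames = 10085 × 30 = 302550.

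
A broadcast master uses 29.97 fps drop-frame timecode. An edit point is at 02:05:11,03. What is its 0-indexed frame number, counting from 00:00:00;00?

Complete 10-minute blocks: 12, each 17982 frames → 215784.
Remaining 5 whole minutes in the current block: 1800 + 4 × 1798 = 8992 frames.
Within the current minute: 11 × 30 + 3 − 2 = 331 (labels ;00/;01 skipped at this minute). Total = 215784 + 8992 + 331 = 225107.

225107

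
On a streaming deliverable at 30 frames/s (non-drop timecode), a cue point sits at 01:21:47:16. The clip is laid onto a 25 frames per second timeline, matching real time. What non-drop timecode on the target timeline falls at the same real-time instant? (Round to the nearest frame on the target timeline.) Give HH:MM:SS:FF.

Source frame index: (1×3600 + 21×60 + 47) × 30 + 16 = 147226.
Real time: 147226 / (30) = 73613/15 s.
Target frame: (73613/15) × (25) = 368065/3 ≈ 122688.333 → 122688.
At 25 labels/s: frame 122688 → 01:21:47:13.

01:21:47:13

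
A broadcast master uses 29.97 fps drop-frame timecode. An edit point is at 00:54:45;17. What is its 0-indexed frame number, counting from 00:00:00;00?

As if non-drop at 30 labels/s: (0 × 3600 + 54 × 60 + 45) × 30 + 17 = 98567.
Minute boundaries passed: 54; those not divisible by 10: 54 − 5 = 49; dropped labels = 2 × 49 = 98.
Actual frame index = 98567 − 98 = 98469.

98469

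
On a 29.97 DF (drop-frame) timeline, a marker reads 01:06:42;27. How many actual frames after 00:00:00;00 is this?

Complete 10-minute blocks: 6, each 17982 frames → 107892.
Remaining 6 whole minutes in the current block: 1800 + 5 × 1798 = 10790 frames.
Within the current minute: 42 × 30 + 27 − 2 = 1285 (labels ;00/;01 skipped at this minute). Total = 107892 + 10790 + 1285 = 119967.

119967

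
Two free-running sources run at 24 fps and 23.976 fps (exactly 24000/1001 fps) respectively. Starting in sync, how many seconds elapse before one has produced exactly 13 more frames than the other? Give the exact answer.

The gap grows by |24000/1001 − 24| = 24/1001 frames per second.
Time for a 13-frame gap: 13 ÷ (24/1001) = 13013/24 s.

13013/24 seconds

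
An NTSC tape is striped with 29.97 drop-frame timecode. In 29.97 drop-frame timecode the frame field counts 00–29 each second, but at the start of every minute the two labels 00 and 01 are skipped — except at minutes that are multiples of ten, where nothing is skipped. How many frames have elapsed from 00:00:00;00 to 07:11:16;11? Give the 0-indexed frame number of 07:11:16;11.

Complete 10-minute blocks: 43, each 17982 frames → 773226.
Remaining 1 whole minute in the current block: 1800 + 0 × 1798 = 1800 frames.
Within the current minute: 16 × 30 + 11 − 2 = 489 (labels ;00/;01 skipped at this minute). Total = 773226 + 1800 + 489 = 775515.

775515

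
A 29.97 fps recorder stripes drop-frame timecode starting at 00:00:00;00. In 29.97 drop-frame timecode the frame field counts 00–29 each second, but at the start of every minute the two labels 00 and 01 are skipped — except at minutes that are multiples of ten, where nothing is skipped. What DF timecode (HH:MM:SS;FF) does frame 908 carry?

00:00:30;08

Each 10-minute DF block holds 10 × 60 × 30 − 9 × 2 = 17982 frames. 908 ÷ 17982 → 0 full blocks, remainder 908.
Within the partial block the first minute is 1800 frames and each further minute 1798, so 0 further minute boundaries passed. Total skipped labels = 18 × 0 + 2 × 0 = 0.
Non-drop label index = 908 + 0 = 908; at 30 labels/s that is 00:00:30:08, i.e. DF 00:00:30;08.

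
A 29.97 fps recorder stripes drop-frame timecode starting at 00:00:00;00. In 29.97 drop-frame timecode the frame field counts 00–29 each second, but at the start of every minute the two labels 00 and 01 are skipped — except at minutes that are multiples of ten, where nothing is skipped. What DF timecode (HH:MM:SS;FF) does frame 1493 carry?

Ten DF minutes hold 17982 frames, so frame 1493 lies in block 0 (frames 0–17981) with 1493 frames into that block.
The block's first minute is 1800 frames and the rest 1798 each; 1493 frames reaches minute 0, so 0 × 18 + 0 × 2 = 0 labels have been skipped so far.
Adding those back, label number 1493 + 0 = 1493 at 30 labels/s is 49 s + 23 f = 0 h 0 min 49 s frame 23, i.e. 00:00:49;23.

00:00:49;23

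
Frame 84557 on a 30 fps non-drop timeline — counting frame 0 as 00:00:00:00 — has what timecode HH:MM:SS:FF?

84557 ÷ 30 = 2818 full seconds, remainder 17 frames.
2818 s = 0 h 46 min 58 s.
Timecode: 00:46:58:17.

00:46:58:17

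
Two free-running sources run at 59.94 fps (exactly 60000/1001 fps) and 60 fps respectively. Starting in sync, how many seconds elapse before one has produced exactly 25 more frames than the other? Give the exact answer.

5005/12 seconds

The gap grows by |60 − 60000/1001| = 60/1001 frames per second.
Time for a 25-frame gap: 25 ÷ (60/1001) = 5005/12 s.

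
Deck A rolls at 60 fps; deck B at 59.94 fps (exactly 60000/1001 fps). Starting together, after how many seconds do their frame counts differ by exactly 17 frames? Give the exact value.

The gap grows by |60000/1001 − 60| = 60/1001 frames per second.
Time for a 17-frame gap: 17 ÷ (60/1001) = 17017/60 s.

17017/60 seconds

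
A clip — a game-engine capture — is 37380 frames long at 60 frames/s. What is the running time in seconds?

623 seconds

Running time = 37380 / (60) = 623 s.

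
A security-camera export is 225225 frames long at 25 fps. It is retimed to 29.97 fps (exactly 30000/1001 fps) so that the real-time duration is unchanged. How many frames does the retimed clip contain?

270000 frames

Target frames = source frames × (target rate / source rate) = 225225 × (30000/1001)/(25) = 225225 × 1200/1001 = 270000.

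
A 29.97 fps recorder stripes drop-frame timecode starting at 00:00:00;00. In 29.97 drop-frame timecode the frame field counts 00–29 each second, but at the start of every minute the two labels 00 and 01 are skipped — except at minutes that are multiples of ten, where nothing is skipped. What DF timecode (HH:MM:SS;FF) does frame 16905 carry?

Ten DF minutes hold 17982 frames, so frame 16905 lies in block 0 (frames 0–17981) with 16905 frames into that block.
The block's first minute is 1800 frames and the rest 1798 each; 16905 frames reaches minute 9, so 0 × 18 + 9 × 2 = 18 labels have been skipped so far.
Adding those back, label number 16905 + 18 = 16923 at 30 labels/s is 564 s + 3 f = 0 h 9 min 24 s frame 3, i.e. 00:09:24;03.

00:09:24;03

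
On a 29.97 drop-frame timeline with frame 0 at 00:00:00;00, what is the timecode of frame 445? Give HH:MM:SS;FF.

Each 10-minute DF block holds 10 × 60 × 30 − 9 × 2 = 17982 frames. 445 ÷ 17982 → 0 full blocks, remainder 445.
Within the partial block the first minute is 1800 frames and each further minute 1798, so 0 further minute boundaries passed. Total skipped labels = 18 × 0 + 2 × 0 = 0.
Non-drop label index = 445 + 0 = 445; at 30 labels/s that is 00:00:14:25, i.e. DF 00:00:14;25.

00:00:14;25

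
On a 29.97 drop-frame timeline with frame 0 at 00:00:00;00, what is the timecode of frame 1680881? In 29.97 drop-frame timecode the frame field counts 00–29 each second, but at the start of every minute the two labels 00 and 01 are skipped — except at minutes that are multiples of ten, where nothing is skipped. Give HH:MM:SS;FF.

15:34:45;13

Ten DF minutes hold 17982 frames, so frame 1680881 lies in block 93 (frames 1672326–1690307) with 8555 frames into that block.
The block's first minute is 1800 frames and the rest 1798 each; 8555 frames reaches minute 4, so 93 × 18 + 4 × 2 = 1682 labels have been skipped so far.
Adding those back, label number 1680881 + 1682 = 1682563 at 30 labels/s is 56085 s + 13 f = 15 h 34 min 45 s frame 13, i.e. 15:34:45;13.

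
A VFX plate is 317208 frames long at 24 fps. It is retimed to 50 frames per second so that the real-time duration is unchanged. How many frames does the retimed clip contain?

660850 frames

Target frames = source frames × (target rate / source rate) = 317208 × (50)/(24) = 317208 × 25/12 = 660850.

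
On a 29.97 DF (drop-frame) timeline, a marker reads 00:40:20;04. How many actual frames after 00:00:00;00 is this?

72532

As if non-drop at 30 labels/s: (0 × 3600 + 40 × 60 + 20) × 30 + 4 = 72604.
Minute boundaries passed: 40; those not divisible by 10: 40 − 4 = 36; dropped labels = 2 × 36 = 72.
Actual frame index = 72604 − 72 = 72532.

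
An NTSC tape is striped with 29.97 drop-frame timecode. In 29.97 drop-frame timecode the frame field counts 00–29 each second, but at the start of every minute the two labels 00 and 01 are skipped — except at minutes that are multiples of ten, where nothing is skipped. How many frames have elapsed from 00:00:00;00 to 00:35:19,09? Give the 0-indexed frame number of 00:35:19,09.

63515

Complete 10-minute blocks: 3, each 17982 frames → 53946.
Remaining 5 whole minutes in the current block: 1800 + 4 × 1798 = 8992 frames.
Within the current minute: 19 × 30 + 9 − 2 = 577 (labels ;00/;01 skipped at this minute). Total = 53946 + 8992 + 577 = 63515.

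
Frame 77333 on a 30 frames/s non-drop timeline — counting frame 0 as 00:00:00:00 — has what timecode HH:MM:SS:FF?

00:42:57:23

77333 ÷ 30 = 2577 full seconds, remainder 23 frames.
2577 s = 0 h 42 min 57 s.
Timecode: 00:42:57:23.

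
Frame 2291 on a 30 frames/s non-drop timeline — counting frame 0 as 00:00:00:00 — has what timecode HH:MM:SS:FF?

00:01:16:11

2291 ÷ 30 = 76 full seconds, remainder 11 frames.
76 s = 0 h 1 min 16 s.
Timecode: 00:01:16:11.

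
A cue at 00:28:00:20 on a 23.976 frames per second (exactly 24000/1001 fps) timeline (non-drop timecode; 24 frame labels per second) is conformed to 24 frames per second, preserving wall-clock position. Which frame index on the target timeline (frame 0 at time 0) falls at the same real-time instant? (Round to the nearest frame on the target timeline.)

frame 40380

Source frame index: (0×3600 + 28×60 + 0) × 24 + 20 = 40340.
Real time: 40340 / (24000/1001) = 2019017/1200 s.
Target frame: (2019017/1200) × (24) = 2019017/50 ≈ 40380.340 → 40380.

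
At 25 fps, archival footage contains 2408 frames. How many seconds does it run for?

Running time = 2408 / (25) = 96.32 s.

96.32 seconds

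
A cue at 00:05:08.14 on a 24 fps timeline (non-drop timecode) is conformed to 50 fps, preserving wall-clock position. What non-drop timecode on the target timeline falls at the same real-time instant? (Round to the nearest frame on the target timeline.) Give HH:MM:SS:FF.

00:05:08:29

Source frame index: (0×3600 + 5×60 + 8) × 24 + 14 = 7406.
Real time: 7406 / (24) = 3703/12 s.
Target frame: (3703/12) × (50) = 92575/6 ≈ 15429.167 → 15429.
At 50 labels/s: frame 15429 → 00:05:08:29.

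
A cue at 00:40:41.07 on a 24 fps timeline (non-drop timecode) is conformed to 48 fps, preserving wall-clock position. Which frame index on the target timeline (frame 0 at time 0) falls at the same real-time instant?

Source frame index: (0×3600 + 40×60 + 41) × 24 + 7 = 58591.
Real time: 58591 / (24) = 58591/24 s.
Target frame: (58591/24) × (48) = 117182.

frame 117182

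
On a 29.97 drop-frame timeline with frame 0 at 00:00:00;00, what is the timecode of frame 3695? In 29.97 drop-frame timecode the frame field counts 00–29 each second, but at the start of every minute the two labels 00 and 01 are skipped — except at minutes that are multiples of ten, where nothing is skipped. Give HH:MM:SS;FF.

00:02:03;09

Ten DF minutes hold 17982 frames, so frame 3695 lies in block 0 (frames 0–17981) with 3695 frames into that block.
The block's first minute is 1800 frames and the rest 1798 each; 3695 frames reaches minute 2, so 0 × 18 + 2 × 2 = 4 labels have been skipped so far.
Adding those back, label number 3695 + 4 = 3699 at 30 labels/s is 123 s + 9 f = 0 h 2 min 3 s frame 9, i.e. 00:02:03;09.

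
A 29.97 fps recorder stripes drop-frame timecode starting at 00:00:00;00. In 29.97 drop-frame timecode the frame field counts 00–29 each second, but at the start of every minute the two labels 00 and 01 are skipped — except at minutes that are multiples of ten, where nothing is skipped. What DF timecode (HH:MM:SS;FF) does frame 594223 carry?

Ten DF minutes hold 17982 frames, so frame 594223 lies in block 33 (frames 593406–611387) with 817 frames into that block.
The block's first minute is 1800 frames and the rest 1798 each; 817 frames reaches minute 0, so 33 × 18 + 0 × 2 = 594 labels have been skipped so far.
Adding those back, label number 594223 + 594 = 594817 at 30 labels/s is 19827 s + 7 f = 5 h 30 min 27 s frame 7, i.e. 05:30:27;07.

05:30:27;07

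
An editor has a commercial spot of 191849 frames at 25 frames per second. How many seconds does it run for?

7673.96 seconds

Running time = 191849 / (25) = 7673.96 s.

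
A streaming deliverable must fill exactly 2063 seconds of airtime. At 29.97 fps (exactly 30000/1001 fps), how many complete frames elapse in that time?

Frames = 2063 × 30000/1001 = 61890000/1001 ≈ 61828.1718.
Complete frames: 61828.

61828 frames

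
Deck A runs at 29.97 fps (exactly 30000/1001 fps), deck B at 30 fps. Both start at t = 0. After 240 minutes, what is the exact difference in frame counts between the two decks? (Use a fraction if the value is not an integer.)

240 min = 14400 s.
A emits 30000/1001 × 14400 = 432000000/1001 frames; B emits 30 × 14400 = 432000.
Difference = 432000/1001 frames (≈ 431.5684); B is ahead of A.

432000/1001 frames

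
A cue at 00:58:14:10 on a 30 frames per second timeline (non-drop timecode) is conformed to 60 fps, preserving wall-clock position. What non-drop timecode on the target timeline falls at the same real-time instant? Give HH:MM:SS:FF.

00:58:14:20

Source frame index: (0×3600 + 58×60 + 14) × 30 + 10 = 104830.
Real time: 104830 / (30) = 10483/3 s.
Target frame: (10483/3) × (60) = 209660.
At 60 labels/s: frame 209660 → 00:58:14:20.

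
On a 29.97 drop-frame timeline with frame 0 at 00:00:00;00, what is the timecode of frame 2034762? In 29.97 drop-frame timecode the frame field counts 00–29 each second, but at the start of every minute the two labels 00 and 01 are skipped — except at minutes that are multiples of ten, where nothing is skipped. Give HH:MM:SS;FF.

Each 10-minute DF block holds 10 × 60 × 30 − 9 × 2 = 17982 frames. 2034762 ÷ 17982 → 113 full blocks, remainder 2796.
Within the partial block the first minute is 1800 frames and each further minute 1798, so 1 further minute boundary passed. Total skipped labels = 18 × 113 + 2 × 1 = 2036.
Non-drop label index = 2034762 + 2036 = 2036798; at 30 labels/s that is 18:51:33:08, i.e. DF 18:51:33;08.

18:51:33;08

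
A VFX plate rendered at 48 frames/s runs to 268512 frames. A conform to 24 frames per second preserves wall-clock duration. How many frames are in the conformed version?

134256 frames

Frames at target rate = 268512 × (24) / (48) = 134256.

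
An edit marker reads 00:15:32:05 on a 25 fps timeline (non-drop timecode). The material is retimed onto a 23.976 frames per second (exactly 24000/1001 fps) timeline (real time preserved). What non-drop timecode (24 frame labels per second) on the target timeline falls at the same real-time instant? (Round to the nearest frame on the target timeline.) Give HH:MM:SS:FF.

00:15:31:06

Source frame index: (0×3600 + 15×60 + 32) × 25 + 5 = 23305.
Real time: 23305 / (25) = 4661/5 s.
Target frame: (4661/5) × (24000/1001) = 22372800/1001 ≈ 22350.450 → 22350.
At 24 labels/s: frame 22350 → 00:15:31:06.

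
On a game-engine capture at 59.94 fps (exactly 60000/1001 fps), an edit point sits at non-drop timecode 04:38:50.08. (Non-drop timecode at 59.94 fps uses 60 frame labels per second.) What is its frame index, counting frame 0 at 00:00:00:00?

Total seconds to the label: (4 × 3600 + 38 × 60 + 50) = 16730.
Frame index = 16730 × 60 + 8 = 1003808.

1003808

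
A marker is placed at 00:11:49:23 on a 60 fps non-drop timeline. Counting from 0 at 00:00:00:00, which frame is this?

Total seconds to the label: (0 × 3600 + 11 × 60 + 49) = 709.
Frame index = 709 × 60 + 23 = 42563.

42563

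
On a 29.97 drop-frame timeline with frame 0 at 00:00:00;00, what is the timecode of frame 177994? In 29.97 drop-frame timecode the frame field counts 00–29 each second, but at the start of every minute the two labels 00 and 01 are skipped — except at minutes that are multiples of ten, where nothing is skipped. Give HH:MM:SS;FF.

Ten DF minutes hold 17982 frames, so frame 177994 lies in block 9 (frames 161838–179819) with 16156 frames into that block.
The block's first minute is 1800 frames and the rest 1798 each; 16156 frames reaches minute 8, so 9 × 18 + 8 × 2 = 178 labels have been skipped so far.
Adding those back, label number 177994 + 178 = 178172 at 30 labels/s is 5939 s + 2 f = 1 h 38 min 59 s frame 2, i.e. 01:38:59;02.

01:38:59;02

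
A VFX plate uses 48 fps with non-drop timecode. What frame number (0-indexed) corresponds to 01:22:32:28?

Total seconds to the label: (1 × 3600 + 22 × 60 + 32) = 4952.
Frame index = 4952 × 48 + 28 = 237724.

frame 237724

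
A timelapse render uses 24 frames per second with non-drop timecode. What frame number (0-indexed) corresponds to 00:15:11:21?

Total seconds to the label: (0 × 3600 + 15 × 60 + 11) = 911.
Frame index = 911 × 24 + 21 = 21885.

frame 21885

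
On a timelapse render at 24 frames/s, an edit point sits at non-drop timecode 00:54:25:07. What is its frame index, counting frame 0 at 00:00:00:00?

Total seconds to the label: (0 × 3600 + 54 × 60 + 25) = 3265.
Frame index = 3265 × 24 + 7 = 78367.

78367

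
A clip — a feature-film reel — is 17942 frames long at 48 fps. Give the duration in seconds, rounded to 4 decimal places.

373.7917 seconds

Running time = 17942 × 1/48 = 8971/24 s ≈ 373.7917 s.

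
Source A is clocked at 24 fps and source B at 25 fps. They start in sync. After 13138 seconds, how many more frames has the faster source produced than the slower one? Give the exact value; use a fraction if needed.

A emits 24 × 13138 = 315312 frames; B emits 25 × 13138 = 328450.
Difference = 13138 frames; B is ahead of A.

13138 frames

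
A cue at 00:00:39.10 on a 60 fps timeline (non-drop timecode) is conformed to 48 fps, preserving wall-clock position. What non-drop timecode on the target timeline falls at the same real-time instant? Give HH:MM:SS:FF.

Source frame index: (0×3600 + 0×60 + 39) × 60 + 10 = 2350.
Real time: 2350 / (60) = 235/6 s.
Target frame: (235/6) × (48) = 1880.
At 48 labels/s: frame 1880 → 00:00:39:08.

00:00:39:08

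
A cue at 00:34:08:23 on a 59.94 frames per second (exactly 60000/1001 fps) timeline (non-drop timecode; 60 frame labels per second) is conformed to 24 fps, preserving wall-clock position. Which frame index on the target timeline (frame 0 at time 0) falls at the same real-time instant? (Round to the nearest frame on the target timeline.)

Source frame index: (0×3600 + 34×60 + 8) × 60 + 23 = 122903.
Real time: 122903 / (60000/1001) = 123025903/60000 s.
Target frame: (123025903/60000) × (24) = 123025903/2500 ≈ 49210.361 → 49210.

frame 49210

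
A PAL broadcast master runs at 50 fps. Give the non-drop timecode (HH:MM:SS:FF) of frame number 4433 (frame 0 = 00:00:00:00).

4433 ÷ 50 = 88 full seconds, remainder 33 frames.
88 s = 0 h 1 min 28 s.
Timecode: 00:01:28:33.

00:01:28:33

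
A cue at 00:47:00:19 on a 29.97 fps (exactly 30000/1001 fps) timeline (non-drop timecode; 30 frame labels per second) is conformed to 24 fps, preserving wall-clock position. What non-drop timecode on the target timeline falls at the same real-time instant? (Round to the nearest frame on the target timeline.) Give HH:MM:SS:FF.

00:47:03:11

Source frame index: (0×3600 + 47×60 + 0) × 30 + 19 = 84619.
Real time: 84619 / (30000/1001) = 84703619/30000 s.
Target frame: (84703619/30000) × (24) = 84703619/1250 ≈ 67762.895 → 67763.
At 24 labels/s: frame 67763 → 00:47:03:11.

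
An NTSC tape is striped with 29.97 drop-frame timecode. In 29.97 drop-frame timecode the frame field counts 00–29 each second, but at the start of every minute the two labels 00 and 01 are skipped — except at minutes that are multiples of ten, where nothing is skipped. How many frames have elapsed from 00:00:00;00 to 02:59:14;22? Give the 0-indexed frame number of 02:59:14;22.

As if non-drop at 30 labels/s: (2 × 3600 + 59 × 60 + 14) × 30 + 22 = 322642.
Minute boundaries passed: 179; those not divisible by 10: 179 − 17 = 162; dropped labels = 2 × 162 = 324.
Actual frame index = 322642 − 324 = 322318.

322318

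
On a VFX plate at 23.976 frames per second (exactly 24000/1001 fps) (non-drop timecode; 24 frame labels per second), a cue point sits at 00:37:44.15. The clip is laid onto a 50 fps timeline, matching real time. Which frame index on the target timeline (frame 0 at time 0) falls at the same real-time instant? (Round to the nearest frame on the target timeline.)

Source frame index: (0×3600 + 37×60 + 44) × 24 + 15 = 54351.
Real time: 54351 / (24000/1001) = 18135117/8000 s.
Target frame: (18135117/8000) × (50) = 18135117/160 ≈ 113344.481 → 113344.

frame 113344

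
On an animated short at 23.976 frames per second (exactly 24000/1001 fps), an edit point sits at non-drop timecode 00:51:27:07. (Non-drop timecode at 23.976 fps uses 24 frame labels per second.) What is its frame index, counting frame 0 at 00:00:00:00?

74095

Total seconds to the label: (0 × 3600 + 51 × 60 + 27) = 3087.
Frame index = 3087 × 24 + 7 = 74095.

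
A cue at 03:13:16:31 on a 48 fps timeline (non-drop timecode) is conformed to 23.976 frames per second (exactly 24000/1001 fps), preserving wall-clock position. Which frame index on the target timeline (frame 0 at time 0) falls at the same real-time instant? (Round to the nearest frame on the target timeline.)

Source frame index: (3×3600 + 13×60 + 16) × 48 + 31 = 556639.
Real time: 556639 / (48) = 556639/48 s.
Target frame: (556639/48) × (24000/1001) = 278319500/1001 ≈ 278041.459 → 278041.

frame 278041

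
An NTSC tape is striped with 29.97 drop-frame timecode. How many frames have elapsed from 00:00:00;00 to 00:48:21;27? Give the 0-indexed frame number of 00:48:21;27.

Complete 10-minute blocks: 4, each 17982 frames → 71928.
Remaining 8 whole minutes in the current block: 1800 + 7 × 1798 = 14386 frames.
Within the current minute: 21 × 30 + 27 − 2 = 655 (labels ;00/;01 skipped at this minute). Total = 71928 + 14386 + 655 = 86969.

86969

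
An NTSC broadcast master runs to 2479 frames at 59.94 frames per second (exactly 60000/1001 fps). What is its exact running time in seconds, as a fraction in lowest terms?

Running time = 2479 ÷ (60000/1001) = 2479 × 1001/60000 = 2481479/60000 s.

2481479/60000 seconds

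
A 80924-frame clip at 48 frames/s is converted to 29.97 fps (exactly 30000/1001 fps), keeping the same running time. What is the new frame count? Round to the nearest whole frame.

Frames at target rate = 80924 × (30000/1001) / (48) = 50577500/1001 ≈ 50526.973.
Nearest whole frame: 50527.

50527 frames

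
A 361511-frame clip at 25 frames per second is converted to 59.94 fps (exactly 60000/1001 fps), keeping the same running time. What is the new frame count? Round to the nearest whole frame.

Frames at target rate = 361511 × (60000/1001) / (25) = 867626400/1001 ≈ 866759.640.
Nearest whole frame: 866760.

866760 frames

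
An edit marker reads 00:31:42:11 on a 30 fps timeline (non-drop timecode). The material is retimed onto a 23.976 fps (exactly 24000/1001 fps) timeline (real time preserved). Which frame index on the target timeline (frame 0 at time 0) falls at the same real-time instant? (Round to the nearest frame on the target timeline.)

Source frame index: (0×3600 + 31×60 + 42) × 30 + 11 = 57071.
Real time: 57071 / (30) = 57071/30 s.
Target frame: (57071/30) × (24000/1001) = 6522400/143 ≈ 45611.189 → 45611.

frame 45611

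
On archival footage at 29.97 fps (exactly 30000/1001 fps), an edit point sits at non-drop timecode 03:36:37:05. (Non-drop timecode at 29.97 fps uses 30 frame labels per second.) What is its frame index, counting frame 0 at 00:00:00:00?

Total seconds to the label: (3 × 3600 + 36 × 60 + 37) = 12997.
Frame index = 12997 × 30 + 5 = 389915.

frame 389915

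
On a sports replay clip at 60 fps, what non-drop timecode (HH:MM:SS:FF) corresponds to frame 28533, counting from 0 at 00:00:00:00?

28533 ÷ 60 = 475 full seconds, remainder 33 frames.
475 s = 0 h 7 min 55 s.
Timecode: 00:07:55:33.

00:07:55:33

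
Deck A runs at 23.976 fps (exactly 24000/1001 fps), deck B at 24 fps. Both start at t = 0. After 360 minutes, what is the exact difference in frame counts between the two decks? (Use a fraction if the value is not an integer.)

360 min = 21600 s.
A emits 24000/1001 × 21600 = 518400000/1001 frames; B emits 24 × 21600 = 518400.
Difference = 518400/1001 frames (≈ 517.8821); B is ahead of A.

518400/1001 frames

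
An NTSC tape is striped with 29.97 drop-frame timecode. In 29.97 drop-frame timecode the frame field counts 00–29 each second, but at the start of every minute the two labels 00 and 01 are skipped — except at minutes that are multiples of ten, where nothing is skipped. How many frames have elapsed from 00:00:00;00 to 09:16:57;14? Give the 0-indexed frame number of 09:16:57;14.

1001522

Complete 10-minute blocks: 55, each 17982 frames → 989010.
Remaining 6 whole minutes in the current block: 1800 + 5 × 1798 = 10790 frames.
Within the current minute: 57 × 30 + 14 − 2 = 1722 (labels ;00/;01 skipped at this minute). Total = 989010 + 10790 + 1722 = 1001522.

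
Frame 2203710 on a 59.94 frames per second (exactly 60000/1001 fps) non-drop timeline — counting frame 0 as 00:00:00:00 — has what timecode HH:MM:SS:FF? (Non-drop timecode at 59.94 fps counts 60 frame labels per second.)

2203710 ÷ 60 = 36728 full seconds, remainder 30 frames.
36728 s = 10 h 12 min 8 s.
Timecode: 10:12:08:30.

10:12:08:30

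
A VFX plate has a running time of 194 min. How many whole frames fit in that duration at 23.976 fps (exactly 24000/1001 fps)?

279080 frames

194 min = 11640 s.
Frames = 11640 × 24000/1001 = 279360000/1001 ≈ 279080.9191.
Complete frames: 279080.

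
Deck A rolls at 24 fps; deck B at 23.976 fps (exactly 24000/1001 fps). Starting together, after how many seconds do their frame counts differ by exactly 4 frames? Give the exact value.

The gap grows by |24000/1001 − 24| = 24/1001 frames per second.
Time for a 4-frame gap: 4 ÷ (24/1001) = 1001/6 s.

1001/6 seconds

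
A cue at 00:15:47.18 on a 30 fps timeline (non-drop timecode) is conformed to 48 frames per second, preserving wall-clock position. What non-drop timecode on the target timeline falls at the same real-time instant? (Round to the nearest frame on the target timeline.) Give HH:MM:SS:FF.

Source frame index: (0×3600 + 15×60 + 47) × 30 + 18 = 28428.
Real time: 28428 / (30) = 4738/5 s.
Target frame: (4738/5) × (48) = 227424/5 ≈ 45484.800 → 45485.
At 48 labels/s: frame 45485 → 00:15:47:29.

00:15:47:29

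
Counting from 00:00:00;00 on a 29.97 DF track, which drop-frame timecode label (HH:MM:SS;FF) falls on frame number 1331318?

12:20:21;20

Each 10-minute DF block holds 10 × 60 × 30 − 9 × 2 = 17982 frames. 1331318 ÷ 17982 → 74 full blocks, remainder 650.
Within the partial block the first minute is 1800 frames and each further minute 1798, so 0 further minute boundaries passed. Total skipped labels = 18 × 74 + 2 × 0 = 1332.
Non-drop label index = 1331318 + 1332 = 1332650; at 30 labels/s that is 12:20:21:20, i.e. DF 12:20:21;20.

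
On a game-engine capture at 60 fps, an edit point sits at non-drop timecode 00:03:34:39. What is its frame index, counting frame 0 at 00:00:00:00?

Total seconds to the label: (0 × 3600 + 3 × 60 + 34) = 214.
Frame index = 214 × 60 + 39 = 12879.

12879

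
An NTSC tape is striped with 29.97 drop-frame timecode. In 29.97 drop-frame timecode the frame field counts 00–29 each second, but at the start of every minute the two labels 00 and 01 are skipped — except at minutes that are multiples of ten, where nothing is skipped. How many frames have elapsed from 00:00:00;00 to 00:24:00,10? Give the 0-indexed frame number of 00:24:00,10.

43166

As if non-drop at 30 labels/s: (0 × 3600 + 24 × 60 + 0) × 30 + 10 = 43210.
Minute boundaries passed: 24; those not divisible by 10: 24 − 2 = 22; dropped labels = 2 × 22 = 44.
Actual frame index = 43210 − 44 = 43166.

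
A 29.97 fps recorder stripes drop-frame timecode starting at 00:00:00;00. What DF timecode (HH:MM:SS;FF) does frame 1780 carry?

Ten DF minutes hold 17982 frames, so frame 1780 lies in block 0 (frames 0–17981) with 1780 frames into that block.
The block's first minute is 1800 frames and the rest 1798 each; 1780 frames reaches minute 0, so 0 × 18 + 0 × 2 = 0 labels have been skipped so far.
Adding those back, label number 1780 + 0 = 1780 at 30 labels/s is 59 s + 10 f = 0 h 0 min 59 s frame 10, i.e. 00:00:59;10.

00:00:59;10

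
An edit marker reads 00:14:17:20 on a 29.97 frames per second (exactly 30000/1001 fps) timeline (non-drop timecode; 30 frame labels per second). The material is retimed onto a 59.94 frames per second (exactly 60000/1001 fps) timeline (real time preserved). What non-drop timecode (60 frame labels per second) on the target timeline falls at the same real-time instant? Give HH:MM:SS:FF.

00:14:17:40

Source frame index: (0×3600 + 14×60 + 17) × 30 + 20 = 25730.
Real time: 25730 / (30000/1001) = 2575573/3000 s.
Target frame: (2575573/3000) × (60000/1001) = 51460.
At 60 labels/s: frame 51460 → 00:14:17:40.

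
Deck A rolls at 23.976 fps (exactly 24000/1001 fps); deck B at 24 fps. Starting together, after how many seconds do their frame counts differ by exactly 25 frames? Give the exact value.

The gap grows by |24 − 24000/1001| = 24/1001 frames per second.
Time for a 25-frame gap: 25 ÷ (24/1001) = 25025/24 s.

25025/24 seconds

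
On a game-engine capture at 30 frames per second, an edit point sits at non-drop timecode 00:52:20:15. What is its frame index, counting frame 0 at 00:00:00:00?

94215

Total seconds to the label: (0 × 3600 + 52 × 60 + 20) = 3140.
Frame index = 3140 × 30 + 15 = 94215.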